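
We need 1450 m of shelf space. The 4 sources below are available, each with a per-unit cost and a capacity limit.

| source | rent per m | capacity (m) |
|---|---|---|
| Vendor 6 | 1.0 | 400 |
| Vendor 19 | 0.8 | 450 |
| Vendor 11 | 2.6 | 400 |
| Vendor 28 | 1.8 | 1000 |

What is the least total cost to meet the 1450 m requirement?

Fill from the cheapest source first.
Vendor 19 at 0.8: take all 450 m ; 1000 still needed.
Vendor 6 (1.0): use full 400 ; 600 m to go.
Take 600 from Vendor 28 at 1.8 to finish.
Vendor 11: unused.
Cost = 450×0.8 + 400×1.0 + 600×1.8 = 1840.

1840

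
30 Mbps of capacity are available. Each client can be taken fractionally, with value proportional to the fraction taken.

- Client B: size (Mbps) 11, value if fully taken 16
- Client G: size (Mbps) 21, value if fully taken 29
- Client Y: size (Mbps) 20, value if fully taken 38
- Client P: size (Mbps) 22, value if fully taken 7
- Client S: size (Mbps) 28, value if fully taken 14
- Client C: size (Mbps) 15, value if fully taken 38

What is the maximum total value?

66.5

Best value per unit of size first: Client C 38/15≈2.53, Client Y 38/20≈1.9, Client B 16/11≈1.45, Client G 29/21≈1.38, Client S 14/28≈0.5, Client P 7/22≈0.318.
Take all of Client C (15 Mbps, value 38) → 15 Mbps left.
Only 15 Mbps remain; take 15/20 of Client Y for value 38×15/20 = 28.5.
Total value = 66.5.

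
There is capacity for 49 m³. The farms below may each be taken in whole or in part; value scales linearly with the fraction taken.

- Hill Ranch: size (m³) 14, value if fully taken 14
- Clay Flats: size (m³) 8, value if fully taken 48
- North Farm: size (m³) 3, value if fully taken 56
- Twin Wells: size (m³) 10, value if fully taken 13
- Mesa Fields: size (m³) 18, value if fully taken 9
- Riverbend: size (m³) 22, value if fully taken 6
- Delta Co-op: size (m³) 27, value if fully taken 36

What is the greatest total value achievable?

154

Best value per unit of size first: North Farm 56/3≈18.7, Clay Flats 48/8≈6, Delta Co-op 36/27≈1.33, Twin Wells 13/10≈1.3, Hill Ranch 14/14≈1, Mesa Fields 9/18≈0.5, Riverbend 6/22≈0.273.
North Farm: take in full, 3 m³ for value 56 → 46 left.
Take all of Clay Flats (8 m³, value 48) → 38 m³ left.
All 27 m³ of Delta Co-op fit (value 36) → 11 remain.
All 10 m³ of Twin Wells fit (value 13) → 1 remain.
Fill the last 1 m³ with part of Hill Ranch: 1/14 of it earns 1.
Total value = 154.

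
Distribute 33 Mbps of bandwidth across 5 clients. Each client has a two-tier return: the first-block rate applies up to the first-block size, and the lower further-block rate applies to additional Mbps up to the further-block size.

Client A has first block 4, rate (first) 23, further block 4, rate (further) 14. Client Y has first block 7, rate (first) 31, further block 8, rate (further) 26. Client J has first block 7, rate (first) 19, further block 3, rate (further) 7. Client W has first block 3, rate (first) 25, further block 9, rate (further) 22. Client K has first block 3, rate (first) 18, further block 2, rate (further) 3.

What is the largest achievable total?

Rank every tier by rate: Client Y/first 31 > Client Y/second 26 > Client W/first 25 > Client A/first 23 > Client W/second 22 > Client J/first 19 > Client K/first 18 > Client A/second 14 > Client J/second 7 > Client K/second 3.
Client Y first at 31: fill all 7 — 26 left.
Fill Client Y second block (8 at 26) — 18 left.
Client W/first (25): +3 — 15 left.
Client A first at 23: fill all 4 — 11 left.
Client W second at 22: fill all 9 — 2 left.
Client J first at 19: only 2 left, fill 2.
Total = 31×7 + 26×8 + 25×3 + 23×4 + 22×9 + 19×2 = 828.

828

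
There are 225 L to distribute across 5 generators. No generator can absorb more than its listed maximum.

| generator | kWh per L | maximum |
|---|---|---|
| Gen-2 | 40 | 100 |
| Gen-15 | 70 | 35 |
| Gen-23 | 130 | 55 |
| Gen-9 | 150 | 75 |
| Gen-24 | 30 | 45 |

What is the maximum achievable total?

Rank by kWh per L: Gen-9 150 > Gen-23 130 > Gen-15 70 > Gen-2 40 > Gen-24 30.
Give Gen-9 75 to hit its cap of 75 — 150 left.
Give Gen-23 55 to hit its cap of 55 — 95 left.
Give Gen-15 35 to hit its cap of 35 — 60 left.
Gen-2 has room for 100 but only 60 remain, so it gets 60.
Total = 40×60 + 70×35 + 130×55 + 150×75 = 23250.

23250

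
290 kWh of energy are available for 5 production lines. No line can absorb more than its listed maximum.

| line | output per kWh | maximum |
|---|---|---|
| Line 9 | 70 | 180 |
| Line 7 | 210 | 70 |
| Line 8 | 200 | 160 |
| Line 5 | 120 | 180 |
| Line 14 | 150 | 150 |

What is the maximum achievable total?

55700

Highest output per kWh first: Line 7 210 > Line 8 200 > Line 14 150 > Line 5 120 > Line 9 70.
Line 7: +70 to 70 (cap) → 220 left.
Give Line 8 160 to hit its cap of 160 → 60 left.
Only 60 left; Line 14 takes them to reach 60.
Total = 210×70 + 200×160 + 150×60 = 55700.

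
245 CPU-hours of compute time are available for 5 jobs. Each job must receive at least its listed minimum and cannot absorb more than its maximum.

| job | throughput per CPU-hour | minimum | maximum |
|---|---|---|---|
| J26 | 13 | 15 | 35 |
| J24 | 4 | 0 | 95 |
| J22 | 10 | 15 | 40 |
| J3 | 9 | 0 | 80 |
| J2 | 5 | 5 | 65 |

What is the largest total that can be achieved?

2000

Meeting every minimum uses 15+0+15+0+5 = 35 CPU-hours, leaving 210.
Order the jobs by throughput per CPU-hour: J26 13 > J22 10 > J3 9 > J2 5 > J24 4.
Give J26 20 more to hit its cap of 35 ; 190 left.
J22: +25 to 40 (cap) ; 165 left.
J3 takes 80 more to reach its cap of 80 ; 85 left.
Give J2 60 more to hit its cap of 65 ; 25 left.
J24 has room for 95 more but only 25 remain, so it gets 25.
Total = 13×35 + 4×25 + 10×40 + 9×80 + 5×65 = 2000.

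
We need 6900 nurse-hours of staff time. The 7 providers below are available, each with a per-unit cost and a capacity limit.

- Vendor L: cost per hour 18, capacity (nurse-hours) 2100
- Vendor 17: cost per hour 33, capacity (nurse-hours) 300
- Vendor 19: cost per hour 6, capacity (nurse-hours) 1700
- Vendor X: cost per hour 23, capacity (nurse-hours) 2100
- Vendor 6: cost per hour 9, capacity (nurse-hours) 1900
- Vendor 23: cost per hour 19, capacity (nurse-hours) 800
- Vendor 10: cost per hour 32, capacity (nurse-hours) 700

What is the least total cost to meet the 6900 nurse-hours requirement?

Fill from the cheapest provider first.
Vendor 19 (6): use full 1700 ; 5200 nurse-hours to go.
Take 1900 from Vendor 6 at 9 ; need 3300 more.
Vendor L (18): use full 2100 ; 1200 nurse-hours to go.
Vendor 23 at 19: take all 800 nurse-hours ; 400 still needed.
Vendor X (23): take the remaining 400 ; done.
Vendor 10, Vendor 17: unused.
Cost = 1700×6 + 1900×9 + 2100×18 + 800×19 + 400×23 = 89500.

89500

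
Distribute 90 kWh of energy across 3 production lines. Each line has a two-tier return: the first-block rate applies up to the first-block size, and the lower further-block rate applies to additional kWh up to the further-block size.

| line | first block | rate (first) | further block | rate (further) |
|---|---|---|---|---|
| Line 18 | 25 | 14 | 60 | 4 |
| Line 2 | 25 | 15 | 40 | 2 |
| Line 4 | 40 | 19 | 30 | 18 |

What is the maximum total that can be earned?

Treat each block as its own option and order by rate: Line 4/T1 19 > Line 4/T2 18 > Line 2/T1 15 > Line 18/T1 14 > Line 18/T2 4 > Line 2/T2 2.
Line 4 T1 at 19: fill all 40 → 50 left.
Line 4 T2 at 18: fill all 30 → 20 left.
Line 2 T1 at 15: only 20 left, fill 20.
Total = 19×40 + 18×30 + 15×20 = 1600.

1600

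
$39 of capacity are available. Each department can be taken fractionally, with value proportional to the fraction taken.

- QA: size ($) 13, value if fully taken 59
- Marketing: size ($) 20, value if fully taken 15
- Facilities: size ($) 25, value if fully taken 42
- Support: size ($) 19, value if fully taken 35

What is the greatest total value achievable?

105.76

Rank by value-to-size ratio: QA 59/13≈4.54, Support 35/19≈1.84, Facilities 42/25≈1.68, Marketing 15/20≈0.75.
All 13 $ of QA fit (value 59) — 26 remain.
Take all of Support (19 $, value 35) — 7 $ left.
Fill the last 7 $ with part of Facilities: 7/25 of it earns 11.76.
Total value = 105.76.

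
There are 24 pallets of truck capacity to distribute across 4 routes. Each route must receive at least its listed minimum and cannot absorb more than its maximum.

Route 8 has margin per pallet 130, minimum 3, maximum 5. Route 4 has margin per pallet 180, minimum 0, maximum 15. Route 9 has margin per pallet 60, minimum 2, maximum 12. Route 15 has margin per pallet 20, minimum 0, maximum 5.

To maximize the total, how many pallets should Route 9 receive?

Meeting every minimum uses 3+0+2+0 = 5 pallets, leaving 19.
Order the routes by margin per pallet: Route 4 180 > Route 8 130 > Route 9 60 > Route 15 20.
Route 4: +15 to 15 (cap) → 4 left.
Route 8 takes 2 more to reach its cap of 5 → 2 left.
Only 2 left; Route 9 takes them to reach 4.

4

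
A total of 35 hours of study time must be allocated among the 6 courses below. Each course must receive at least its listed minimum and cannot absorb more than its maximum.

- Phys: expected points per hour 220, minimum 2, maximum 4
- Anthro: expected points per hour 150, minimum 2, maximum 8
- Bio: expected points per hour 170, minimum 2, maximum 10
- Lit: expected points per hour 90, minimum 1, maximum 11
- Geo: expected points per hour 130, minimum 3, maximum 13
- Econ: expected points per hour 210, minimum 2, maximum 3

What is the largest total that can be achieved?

5670

Meeting every minimum uses 2+2+2+1+3+2 = 12 hours, leaving 23.
Highest expected points per hour first: Phys 220 > Econ 210 > Bio 170 > Anthro 150 > Geo 130 > Lit 90.
Phys: +2 to 4 (cap) — 21 left.
Econ: +1 to 3 (cap) — 20 left.
Give Bio 8 more to hit its cap of 10 — 12 left.
Give Anthro 6 more to hit its cap of 8 — 6 left.
Geo has room for 10 more but only 6 remain, so it gets 9.
Total = 220×4 + 150×8 + 170×10 + 90×1 + 130×9 + 210×3 = 5670.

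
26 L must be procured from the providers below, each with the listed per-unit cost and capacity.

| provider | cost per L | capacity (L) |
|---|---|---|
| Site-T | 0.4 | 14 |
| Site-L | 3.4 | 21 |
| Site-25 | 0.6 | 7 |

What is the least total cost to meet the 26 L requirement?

Fill from the cheapest provider first.
Site-T at 0.4: take all 14 L — 12 still needed.
Site-25 (0.6): use full 7 — 5 L to go.
Site-L (3.4): take the remaining 5 — done.
Cost = 14×0.4 + 7×0.6 + 5×3.4 = 26.8.

26.8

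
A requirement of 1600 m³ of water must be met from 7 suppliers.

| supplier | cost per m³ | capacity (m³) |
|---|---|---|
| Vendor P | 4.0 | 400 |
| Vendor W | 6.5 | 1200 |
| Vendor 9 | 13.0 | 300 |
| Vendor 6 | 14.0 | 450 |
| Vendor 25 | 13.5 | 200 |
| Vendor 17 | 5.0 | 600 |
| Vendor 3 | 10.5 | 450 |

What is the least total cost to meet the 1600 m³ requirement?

Cheapest first:
Vendor P (4.0): use full 400 ; 1200 m³ to go.
Take 600 from Vendor 17 at 5.0 ; need 600 more.
Take 600 from Vendor W at 6.5 to finish.
Vendor 3, Vendor 9, Vendor 25, Vendor 6: unused.
Cost = 400×4.0 + 600×5.0 + 600×6.5 = 8500.

8500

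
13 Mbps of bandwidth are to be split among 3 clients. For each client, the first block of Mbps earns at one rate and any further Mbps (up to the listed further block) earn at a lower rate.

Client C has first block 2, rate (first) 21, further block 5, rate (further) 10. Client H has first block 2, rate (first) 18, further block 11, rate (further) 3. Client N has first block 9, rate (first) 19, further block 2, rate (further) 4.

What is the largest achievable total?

Rank every tier by rate: Client C/T1 21 > Client N/T1 19 > Client H/T1 18 > Client C/T2 10 > Client N/T2 4 > Client H/T2 3.
Client C T1 at 21: fill all 2 ; 11 left.
Client N T1 at 19: fill all 9 ; 2 left.
Client H T1 at 18: fill all 2 ; 0 left.
Total = 21×2 + 19×9 + 18×2 = 249.

249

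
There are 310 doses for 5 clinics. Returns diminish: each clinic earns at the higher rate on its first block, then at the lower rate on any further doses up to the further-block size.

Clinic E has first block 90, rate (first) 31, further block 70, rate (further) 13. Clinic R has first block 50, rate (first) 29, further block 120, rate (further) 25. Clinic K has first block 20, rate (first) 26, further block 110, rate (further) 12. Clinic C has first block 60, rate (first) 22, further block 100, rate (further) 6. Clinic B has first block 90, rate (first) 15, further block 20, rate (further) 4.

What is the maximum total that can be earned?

8420

Rank every tier by rate: Clinic E/first 31 > Clinic R/first 29 > Clinic K/first 26 > Clinic R/second 25 > Clinic C/first 22 > Clinic B/first 15 > Clinic E/second 13 > Clinic K/second 12 > Clinic C/second 6 > Clinic B/second 4.
Clinic E/first (31): +90 → 220 left.
Clinic R/first (29): +50 → 170 left.
Fill Clinic K first block (20 at 26) → 150 left.
Fill Clinic R second block (120 at 25) → 30 left.
Clinic C/first: +30 of 60 at 22; pool empty.
Total = 31×90 + 29×50 + 26×20 + 25×120 + 22×30 = 8420.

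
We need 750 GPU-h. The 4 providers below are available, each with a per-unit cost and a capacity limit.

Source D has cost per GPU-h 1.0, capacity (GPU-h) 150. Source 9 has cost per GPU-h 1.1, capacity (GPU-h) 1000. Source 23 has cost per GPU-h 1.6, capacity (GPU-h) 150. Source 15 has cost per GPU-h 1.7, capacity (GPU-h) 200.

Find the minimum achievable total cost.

Cheapest first:
Source D (1.0): use full 150 — 600 GPU-h to go.
Take 600 from Source 9 at 1.1 to finish.
Source 23, Source 15: unused.
Cost = 150×1.0 + 600×1.1 = 810.

810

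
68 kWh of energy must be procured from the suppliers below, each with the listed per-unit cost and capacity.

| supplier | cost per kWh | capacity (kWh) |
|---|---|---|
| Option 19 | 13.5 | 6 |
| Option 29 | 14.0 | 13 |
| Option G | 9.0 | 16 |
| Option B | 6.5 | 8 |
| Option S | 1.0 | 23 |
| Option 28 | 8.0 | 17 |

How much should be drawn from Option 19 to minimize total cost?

4

Fill from the cheapest supplier first.
Take 23 from Option S at 1.0 → need 45 more.
Take 8 from Option B at 6.5 → need 37 more.
Option 28 (8.0): use full 17 → 20 kWh to go.
Take 16 from Option G at 9.0 → need 4 more.
Option 19 at 13.5: take 4 of its 6 → requirement met.
Option 29: unused.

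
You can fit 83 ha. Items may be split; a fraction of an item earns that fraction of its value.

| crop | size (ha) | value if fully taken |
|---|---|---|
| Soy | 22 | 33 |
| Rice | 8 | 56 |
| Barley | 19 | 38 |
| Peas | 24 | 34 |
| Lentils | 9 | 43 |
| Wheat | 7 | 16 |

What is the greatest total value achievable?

211.5

Sort by value density: Rice 56/8≈7, Lentils 43/9≈4.78, Wheat 16/7≈2.29, Barley 38/19≈2, Soy 33/22≈1.5, Peas 34/24≈1.42.
Take all of Rice (8 ha, value 56) ; 75 ha left.
All 9 ha of Lentils fit (value 43) ; 66 remain.
Wheat: take in full, 7 ha for value 16 ; 59 left.
Barley: take in full, 19 ha for value 38 ; 40 left.
All 22 ha of Soy fit (value 33) ; 18 remain.
18 ha left: a 18/24 share of Peas gives 34×18/24 = 25.5.
Total value = 211.5.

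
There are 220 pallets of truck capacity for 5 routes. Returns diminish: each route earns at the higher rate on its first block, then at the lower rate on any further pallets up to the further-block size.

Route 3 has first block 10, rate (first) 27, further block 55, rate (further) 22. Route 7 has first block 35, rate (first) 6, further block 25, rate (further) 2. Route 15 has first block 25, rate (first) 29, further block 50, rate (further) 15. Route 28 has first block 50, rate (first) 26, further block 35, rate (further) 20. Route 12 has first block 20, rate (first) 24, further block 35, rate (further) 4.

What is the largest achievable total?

Rank every tier by rate: Route 15/T1 29 > Route 3/T1 27 > Route 28/T1 26 > Route 12/T1 24 > Route 3/T2 22 > Route 28/T2 20 > Route 15/T2 15 > Route 7/T1 6 > Route 12/T2 4 > Route 7/T2 2.
Route 15/T1 (29): +25 ; 195 left.
Route 3/T1 (27): +10 ; 185 left.
Fill Route 28 T1 block (50 at 26) ; 135 left.
Route 12 T1 at 24: fill all 20 ; 115 left.
Route 3 T2 at 22: fill all 55 ; 60 left.
Route 28/T2 (20): +35 ; 25 left.
Route 15 T2 at 15: only 25 left, fill 25.
Total = 29×25 + 27×10 + 26×50 + 24×20 + 22×55 + 20×35 + 15×25 = 5060.

5060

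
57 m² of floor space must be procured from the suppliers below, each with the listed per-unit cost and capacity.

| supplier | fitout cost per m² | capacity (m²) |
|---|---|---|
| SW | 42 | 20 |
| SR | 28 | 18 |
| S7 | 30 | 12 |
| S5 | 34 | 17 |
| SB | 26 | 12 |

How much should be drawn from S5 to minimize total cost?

15

Use suppliers in increasing cost order.
SB at 26: take all 12 m² ; 45 still needed.
SR at 28: take all 18 m² ; 27 still needed.
Take 12 from S7 at 30 ; need 15 more.
Take 15 from S5 at 34 to finish.
SW: unused.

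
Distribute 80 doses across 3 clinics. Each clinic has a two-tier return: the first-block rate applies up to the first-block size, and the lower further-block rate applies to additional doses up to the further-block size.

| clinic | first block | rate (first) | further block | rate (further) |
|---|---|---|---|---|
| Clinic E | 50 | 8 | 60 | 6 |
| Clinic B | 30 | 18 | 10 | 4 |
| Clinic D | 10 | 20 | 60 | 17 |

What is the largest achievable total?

1420

Order all 6 blocks by rate: Clinic D/first 20 > Clinic B/first 18 > Clinic D/second 17 > Clinic E/first 8 > Clinic E/second 6 > Clinic B/second 4.
Clinic D first at 20: fill all 10 — 70 left.
Clinic B first at 18: fill all 30 — 40 left.
40 remain; put them into Clinic D second at 17.
Total = 20×10 + 18×30 + 17×40 = 1420.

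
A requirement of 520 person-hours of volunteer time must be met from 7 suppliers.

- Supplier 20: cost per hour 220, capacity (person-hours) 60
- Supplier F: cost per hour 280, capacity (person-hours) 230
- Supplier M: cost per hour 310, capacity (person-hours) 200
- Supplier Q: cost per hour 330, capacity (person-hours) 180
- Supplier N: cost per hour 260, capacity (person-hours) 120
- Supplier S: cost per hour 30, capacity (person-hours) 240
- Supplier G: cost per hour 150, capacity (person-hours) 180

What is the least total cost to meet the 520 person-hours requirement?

Fill from the cheapest supplier first.
Take 240 from Supplier S at 30 — need 280 more.
Supplier G at 150: take all 180 person-hours — 100 still needed.
Supplier 20 (220): use full 60 — 40 person-hours to go.
Supplier N at 260: take 40 of its 120 — requirement met.
Supplier F, Supplier M, Supplier Q: unused.
Cost = 240×30 + 180×150 + 60×220 + 40×260 = 57800.

57800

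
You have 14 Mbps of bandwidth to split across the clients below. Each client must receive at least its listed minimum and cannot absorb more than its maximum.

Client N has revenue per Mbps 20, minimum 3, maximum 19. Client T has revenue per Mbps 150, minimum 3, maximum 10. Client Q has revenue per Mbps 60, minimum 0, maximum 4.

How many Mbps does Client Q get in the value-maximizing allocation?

1

Meeting every minimum uses 3+3+0 = 6 Mbps, leaving 8.
Order the clients by revenue per Mbps: Client T 150 > Client Q 60 > Client N 20.
Client T takes 7 more to reach its cap of 10 → 1 left.
Client Q has room for 4 more but only 1 remain, so it gets 1.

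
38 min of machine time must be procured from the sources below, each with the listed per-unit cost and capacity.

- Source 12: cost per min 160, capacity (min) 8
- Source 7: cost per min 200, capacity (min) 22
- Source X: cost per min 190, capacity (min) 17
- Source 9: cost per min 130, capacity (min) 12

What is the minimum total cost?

Use sources in increasing cost order.
Take 12 from Source 9 at 130 → need 26 more.
Source 12 (160): use full 8 → 18 min to go.
Source X (190): use full 17 → 1 min to go.
Source 7 (200): take the remaining 1 → done.
Cost = 12×130 + 8×160 + 17×190 + 1×200 = 6270.

6270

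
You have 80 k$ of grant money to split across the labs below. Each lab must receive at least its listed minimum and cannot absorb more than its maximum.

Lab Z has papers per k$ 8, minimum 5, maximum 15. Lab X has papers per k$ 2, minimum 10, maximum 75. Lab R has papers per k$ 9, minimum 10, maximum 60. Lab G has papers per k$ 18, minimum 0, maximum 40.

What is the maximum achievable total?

1005

Meeting every minimum uses 5+10+10+0 = 25 k$, leaving 55.
Highest papers per k$ first: Lab G 18 > Lab R 9 > Lab Z 8 > Lab X 2.
Lab G: +40 to 40 (cap) → 15 left.
Lab R has room for 50 more but only 15 remain, so it gets 25.
Total = 8×5 + 2×10 + 9×25 + 18×40 = 1005.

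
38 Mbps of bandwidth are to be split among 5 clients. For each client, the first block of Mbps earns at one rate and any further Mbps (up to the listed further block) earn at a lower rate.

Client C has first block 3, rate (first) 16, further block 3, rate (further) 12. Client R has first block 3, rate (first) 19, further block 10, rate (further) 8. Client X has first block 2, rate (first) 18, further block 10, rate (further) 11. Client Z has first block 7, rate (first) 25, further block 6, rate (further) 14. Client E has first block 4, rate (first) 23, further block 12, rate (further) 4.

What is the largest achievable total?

638

Rank every tier by rate: Client Z/T1 25 > Client E/T1 23 > Client R/T1 19 > Client X/T1 18 > Client C/T1 16 > Client Z/T2 14 > Client C/T2 12 > Client X/T2 11 > Client R/T2 8 > Client E/T2 4.
Fill Client Z T1 block (7 at 25) — 31 left.
Fill Client E T1 block (4 at 23) — 27 left.
Client R/T1 (19): +3 — 24 left.
Client X/T1 (18): +2 — 22 left.
Fill Client C T1 block (3 at 16) — 19 left.
Fill Client Z T2 block (6 at 14) — 13 left.
Client C T2 at 12: fill all 3 — 10 left.
Fill Client X T2 block (10 at 11) — 0 left.
Total = 25×7 + 23×4 + 19×3 + 18×2 + 16×3 + 14×6 + 12×3 + 11×10 = 638.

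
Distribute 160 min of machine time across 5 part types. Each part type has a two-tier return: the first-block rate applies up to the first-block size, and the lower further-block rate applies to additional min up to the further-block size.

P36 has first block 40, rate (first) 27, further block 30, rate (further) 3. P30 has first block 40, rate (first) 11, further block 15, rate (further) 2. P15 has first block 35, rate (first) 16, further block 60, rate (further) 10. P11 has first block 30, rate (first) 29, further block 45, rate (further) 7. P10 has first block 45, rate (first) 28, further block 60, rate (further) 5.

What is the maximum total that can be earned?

Rank every tier by rate: P11/T1 29 > P10/T1 28 > P36/T1 27 > P15/T1 16 > P30/T1 11 > P15/T2 10 > P11/T2 7 > P10/T2 5 > P36/T2 3 > P30/T2 2.
Fill P11 T1 block (30 at 29) ; 130 left.
P10/T1 (28): +45 ; 85 left.
Fill P36 T1 block (40 at 27) ; 45 left.
P15 T1 at 16: fill all 35 ; 10 left.
10 remain; put them into P30 T1 at 11.
Total = 29×30 + 28×45 + 27×40 + 16×35 + 11×10 = 3880.

3880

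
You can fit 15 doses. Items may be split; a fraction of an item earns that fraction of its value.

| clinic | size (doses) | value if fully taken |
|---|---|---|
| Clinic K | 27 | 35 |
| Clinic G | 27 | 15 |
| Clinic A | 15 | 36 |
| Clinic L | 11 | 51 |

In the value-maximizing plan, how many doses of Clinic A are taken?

Best value per unit of size first: Clinic L 51/11≈4.64, Clinic A 36/15≈2.4, Clinic K 35/27≈1.3, Clinic G 15/27≈0.556.
All 11 doses of Clinic L fit (value 51) ; 4 remain.
Only 4 doses remain; take 4/15 of Clinic A for value 36×4/15 = 9.6.

4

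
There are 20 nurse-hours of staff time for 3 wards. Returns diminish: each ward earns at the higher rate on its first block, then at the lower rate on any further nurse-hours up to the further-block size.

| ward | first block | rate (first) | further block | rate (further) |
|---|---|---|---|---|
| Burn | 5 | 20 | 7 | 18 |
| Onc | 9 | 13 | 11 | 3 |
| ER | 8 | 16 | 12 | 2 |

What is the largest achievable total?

Treat each block as its own option and order by rate: Burn/tier1 20 > Burn/tier2 18 > ER/tier1 16 > Onc/tier1 13 > Onc/tier2 3 > ER/tier2 2.
Burn tier1 at 20: fill all 5 → 15 left.
Burn/tier2 (18): +7 → 8 left.
ER tier1 at 16: fill all 8 → 0 left.
Total = 20×5 + 18×7 + 16×8 = 354.

354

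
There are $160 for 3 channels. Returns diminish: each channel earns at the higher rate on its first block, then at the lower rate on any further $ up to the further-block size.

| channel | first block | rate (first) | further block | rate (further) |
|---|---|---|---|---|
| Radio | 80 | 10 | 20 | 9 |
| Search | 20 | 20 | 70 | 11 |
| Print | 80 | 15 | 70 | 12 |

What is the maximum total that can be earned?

2320

Rank every tier by rate: Search/tier1 20 > Print/tier1 15 > Print/tier2 12 > Search/tier2 11 > Radio/tier1 10 > Radio/tier2 9.
Search/tier1 (20): +20 — 140 left.
Print tier1 at 15: fill all 80 — 60 left.
Print tier2 at 12: only 60 left, fill 60.
Total = 20×20 + 15×80 + 12×60 = 2320.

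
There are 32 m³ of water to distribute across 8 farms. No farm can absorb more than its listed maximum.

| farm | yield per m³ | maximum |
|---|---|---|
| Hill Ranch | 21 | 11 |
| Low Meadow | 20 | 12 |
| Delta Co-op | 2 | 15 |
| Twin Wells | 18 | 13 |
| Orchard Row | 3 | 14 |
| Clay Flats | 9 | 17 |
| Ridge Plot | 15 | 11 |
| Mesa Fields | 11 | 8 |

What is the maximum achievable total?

Highest yield per m³ first: Hill Ranch 21 > Low Meadow 20 > Twin Wells 18 > Ridge Plot 15 > Mesa Fields 11 > Clay Flats 9 > Orchard Row 3 > Delta Co-op 2.
Hill Ranch takes 11 to reach its cap of 11 → 21 left.
Low Meadow takes 12 to reach its cap of 12 → 9 left.
Twin Wells has room for 13 but only 9 remain, so it gets 9.
Total = 21×11 + 20×12 + 18×9 = 633.

633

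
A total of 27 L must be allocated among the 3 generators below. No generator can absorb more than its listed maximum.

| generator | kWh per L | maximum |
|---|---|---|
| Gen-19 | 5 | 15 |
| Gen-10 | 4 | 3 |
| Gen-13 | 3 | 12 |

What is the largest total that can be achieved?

114

Order the generators by kWh per L: Gen-19 5 > Gen-10 4 > Gen-13 3.
Gen-19: +15 to 15 (cap) → 12 left.
Gen-10: +3 to 3 (cap) → 9 left.
Gen-13: +9 (room for 12) → 9. Pool exhausted.
Total = 5×15 + 4×3 + 3×9 = 114.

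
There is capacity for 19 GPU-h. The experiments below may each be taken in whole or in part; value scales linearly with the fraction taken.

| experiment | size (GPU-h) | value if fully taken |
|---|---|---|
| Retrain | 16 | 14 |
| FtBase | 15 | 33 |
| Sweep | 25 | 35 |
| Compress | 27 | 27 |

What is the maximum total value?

Sort by value density: FtBase 33/15≈2.2, Sweep 35/25≈1.4, Compress 27/27≈1, Retrain 14/16≈0.875.
All 15 GPU-h of FtBase fit (value 33) — 4 remain.
Only 4 GPU-h remain; take 4/25 of Sweep for value 35×4/25 = 5.6.
Total value = 38.6.

38.6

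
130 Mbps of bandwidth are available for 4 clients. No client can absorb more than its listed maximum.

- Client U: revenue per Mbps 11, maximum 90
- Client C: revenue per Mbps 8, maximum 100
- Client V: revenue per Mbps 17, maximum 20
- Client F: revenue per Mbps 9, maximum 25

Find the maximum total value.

1510

Rank by revenue per Mbps: Client V 17 > Client U 11 > Client F 9 > Client C 8.
Client V takes 20 to reach its cap of 20 ; 110 left.
Client U: +90 to 90 (cap) ; 20 left.
Only 20 left; Client F takes them to reach 20.
Total = 11×90 + 17×20 + 9×20 = 1510.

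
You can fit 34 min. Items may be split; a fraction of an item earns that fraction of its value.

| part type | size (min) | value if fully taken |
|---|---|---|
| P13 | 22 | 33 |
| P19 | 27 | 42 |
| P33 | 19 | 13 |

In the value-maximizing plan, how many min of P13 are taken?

7

Rank by value-to-size ratio: P19 42/27≈1.56, P13 33/22≈1.5, P33 13/19≈0.684.
All 27 min of P19 fit (value 42) — 7 remain.
7 min left: a 7/22 share of P13 gives 33×7/22 = 10.5.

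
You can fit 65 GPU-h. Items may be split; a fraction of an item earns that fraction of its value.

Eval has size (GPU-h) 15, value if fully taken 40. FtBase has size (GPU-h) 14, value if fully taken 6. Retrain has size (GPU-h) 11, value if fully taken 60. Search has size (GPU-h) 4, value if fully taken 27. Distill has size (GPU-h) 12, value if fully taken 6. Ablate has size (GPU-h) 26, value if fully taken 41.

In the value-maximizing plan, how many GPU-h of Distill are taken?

Sort by value density: Search 27/4≈6.75, Retrain 60/11≈5.45, Eval 40/15≈2.67, Ablate 41/26≈1.58, Distill 6/12≈0.5, FtBase 6/14≈0.429.
All 4 GPU-h of Search fit (value 27) ; 61 remain.
Retrain: take in full, 11 GPU-h for value 60 ; 50 left.
Take all of Eval (15 GPU-h, value 40) ; 35 GPU-h left.
Take all of Ablate (26 GPU-h, value 41) ; 9 GPU-h left.
Only 9 GPU-h remain; take 9/12 of Distill for value 6×9/12 = 4.5.

9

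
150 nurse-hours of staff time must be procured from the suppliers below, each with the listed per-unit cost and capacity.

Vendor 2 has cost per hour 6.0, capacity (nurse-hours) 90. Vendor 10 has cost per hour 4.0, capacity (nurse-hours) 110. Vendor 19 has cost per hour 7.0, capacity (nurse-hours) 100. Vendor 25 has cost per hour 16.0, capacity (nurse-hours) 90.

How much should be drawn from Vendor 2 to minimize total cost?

40

Fill from the cheapest supplier first.
Vendor 10 at 4.0: take all 110 nurse-hours → 40 still needed.
Take 40 from Vendor 2 at 6.0 to finish.
Vendor 19, Vendor 25: unused.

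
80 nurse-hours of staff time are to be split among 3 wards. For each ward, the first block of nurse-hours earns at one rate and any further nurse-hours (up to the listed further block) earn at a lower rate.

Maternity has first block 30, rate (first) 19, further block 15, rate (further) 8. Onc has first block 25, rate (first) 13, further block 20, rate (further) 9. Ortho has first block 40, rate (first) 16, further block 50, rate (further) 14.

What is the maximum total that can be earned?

1350

Treat each block as its own option and order by rate: Maternity/T1 19 > Ortho/T1 16 > Ortho/T2 14 > Onc/T1 13 > Onc/T2 9 > Maternity/T2 8.
Fill Maternity T1 block (30 at 19) → 50 left.
Ortho T1 at 16: fill all 40 → 10 left.
Ortho/T2: +10 of 50 at 14; pool empty.
Total = 19×30 + 16×40 + 14×10 = 1350.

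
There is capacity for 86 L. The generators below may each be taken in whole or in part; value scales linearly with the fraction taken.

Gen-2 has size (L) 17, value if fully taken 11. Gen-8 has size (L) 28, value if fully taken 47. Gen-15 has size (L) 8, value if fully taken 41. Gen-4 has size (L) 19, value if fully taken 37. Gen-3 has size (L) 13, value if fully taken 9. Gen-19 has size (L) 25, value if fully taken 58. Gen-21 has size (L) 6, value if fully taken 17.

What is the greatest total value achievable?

200

Rank by value-to-size ratio: Gen-15 41/8≈5.12, Gen-21 17/6≈2.83, Gen-19 58/25≈2.32, Gen-4 37/19≈1.95, Gen-8 47/28≈1.68, Gen-3 9/13≈0.692, Gen-2 11/17≈0.647.
Take all of Gen-15 (8 L, value 41) → 78 L left.
Gen-21: take in full, 6 L for value 17 → 72 left.
All 25 L of Gen-19 fit (value 58) → 47 remain.
Gen-4: take in full, 19 L for value 37 → 28 left.
Take all of Gen-8 (28 L, value 47) → 0 L left.
Total value = 200.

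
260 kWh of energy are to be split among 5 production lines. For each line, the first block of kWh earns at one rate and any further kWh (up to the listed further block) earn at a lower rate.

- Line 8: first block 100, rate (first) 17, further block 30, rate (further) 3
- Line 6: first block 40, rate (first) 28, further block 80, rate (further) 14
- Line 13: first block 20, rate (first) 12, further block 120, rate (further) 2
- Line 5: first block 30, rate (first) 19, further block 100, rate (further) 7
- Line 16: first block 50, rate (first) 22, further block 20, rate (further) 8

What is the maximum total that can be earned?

Treat each block as its own option and order by rate: Line 6/T1 28 > Line 16/T1 22 > Line 5/T1 19 > Line 8/T1 17 > Line 6/T2 14 > Line 13/T1 12 > Line 16/T2 8 > Line 5/T2 7 > Line 8/T2 3 > Line 13/T2 2.
Line 6 T1 at 28: fill all 40 → 220 left.
Line 16 T1 at 22: fill all 50 → 170 left.
Line 5 T1 at 19: fill all 30 → 140 left.
Line 8/T1 (17): +100 → 40 left.
40 remain; put them into Line 6 T2 at 14.
Total = 28×40 + 22×50 + 19×30 + 17×100 + 14×40 = 5050.

5050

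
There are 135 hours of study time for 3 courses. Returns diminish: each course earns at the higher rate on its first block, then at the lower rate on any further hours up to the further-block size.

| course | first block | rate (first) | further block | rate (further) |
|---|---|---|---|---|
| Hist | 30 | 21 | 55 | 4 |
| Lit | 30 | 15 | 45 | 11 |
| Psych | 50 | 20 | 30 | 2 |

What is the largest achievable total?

Rank every tier by rate: Hist/tier1 21 > Psych/tier1 20 > Lit/tier1 15 > Lit/tier2 11 > Hist/tier2 4 > Psych/tier2 2.
Fill Hist tier1 block (30 at 21) — 105 left.
Fill Psych tier1 block (50 at 20) — 55 left.
Lit/tier1 (15): +30 — 25 left.
Lit tier2 at 11: only 25 left, fill 25.
Total = 21×30 + 20×50 + 15×30 + 11×25 = 2355.

2355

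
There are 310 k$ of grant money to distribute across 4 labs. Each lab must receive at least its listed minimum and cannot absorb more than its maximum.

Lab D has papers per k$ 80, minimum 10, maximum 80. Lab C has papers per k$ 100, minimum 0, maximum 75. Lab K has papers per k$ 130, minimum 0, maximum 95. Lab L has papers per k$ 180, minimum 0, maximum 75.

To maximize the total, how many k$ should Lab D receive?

Meeting every minimum uses 10+0+0+0 = 10 k$, leaving 300.
Rank by papers per k$: Lab L 180 > Lab K 130 > Lab C 100 > Lab D 80.
Give Lab L 75 more to hit its cap of 75 — 225 left.
Give Lab K 95 more to hit its cap of 95 — 130 left.
Give Lab C 75 more to hit its cap of 75 — 55 left.
Only 55 left; Lab D takes them to reach 65.

65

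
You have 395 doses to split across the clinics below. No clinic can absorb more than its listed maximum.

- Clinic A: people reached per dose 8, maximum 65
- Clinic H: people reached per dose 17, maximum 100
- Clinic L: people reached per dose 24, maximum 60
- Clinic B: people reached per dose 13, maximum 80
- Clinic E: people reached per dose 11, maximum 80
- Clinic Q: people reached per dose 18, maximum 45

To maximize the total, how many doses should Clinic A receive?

30

Highest people reached per dose first: Clinic L 24 > Clinic Q 18 > Clinic H 17 > Clinic B 13 > Clinic E 11 > Clinic A 8.
Clinic L takes 60 to reach its cap of 60 → 335 left.
Give Clinic Q 45 to hit its cap of 45 → 290 left.
Clinic H: +100 to 100 (cap) → 190 left.
Clinic B takes 80 to reach its cap of 80 → 110 left.
Give Clinic E 80 to hit its cap of 80 → 30 left.
Clinic A has room for 65 but only 30 remain, so it gets 30.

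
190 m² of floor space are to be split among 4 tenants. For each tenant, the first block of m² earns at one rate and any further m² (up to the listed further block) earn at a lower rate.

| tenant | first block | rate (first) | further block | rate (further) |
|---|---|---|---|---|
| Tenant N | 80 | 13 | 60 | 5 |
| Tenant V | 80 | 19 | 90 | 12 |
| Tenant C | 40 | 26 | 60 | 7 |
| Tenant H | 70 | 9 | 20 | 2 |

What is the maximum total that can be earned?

3470

Order all 8 blocks by rate: Tenant C/T1 26 > Tenant V/T1 19 > Tenant N/T1 13 > Tenant V/T2 12 > Tenant H/T1 9 > Tenant C/T2 7 > Tenant N/T2 5 > Tenant H/T2 2.
Tenant C T1 at 26: fill all 40 — 150 left.
Fill Tenant V T1 block (80 at 19) — 70 left.
Tenant N T1 at 13: only 70 left, fill 70.
Total = 26×40 + 19×80 + 13×70 = 3470.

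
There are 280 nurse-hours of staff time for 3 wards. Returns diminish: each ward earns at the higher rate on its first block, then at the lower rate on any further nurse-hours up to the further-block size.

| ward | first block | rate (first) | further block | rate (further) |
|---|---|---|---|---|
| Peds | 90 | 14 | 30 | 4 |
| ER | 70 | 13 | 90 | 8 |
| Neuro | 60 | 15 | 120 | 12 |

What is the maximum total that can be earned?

3790

Rank every tier by rate: Neuro/first 15 > Peds/first 14 > ER/first 13 > Neuro/second 12 > ER/second 8 > Peds/second 4.
Neuro first at 15: fill all 60 ; 220 left.
Peds/first (14): +90 ; 130 left.
ER first at 13: fill all 70 ; 60 left.
60 remain; put them into Neuro second at 12.
Total = 15×60 + 14×90 + 13×70 + 12×60 = 3790.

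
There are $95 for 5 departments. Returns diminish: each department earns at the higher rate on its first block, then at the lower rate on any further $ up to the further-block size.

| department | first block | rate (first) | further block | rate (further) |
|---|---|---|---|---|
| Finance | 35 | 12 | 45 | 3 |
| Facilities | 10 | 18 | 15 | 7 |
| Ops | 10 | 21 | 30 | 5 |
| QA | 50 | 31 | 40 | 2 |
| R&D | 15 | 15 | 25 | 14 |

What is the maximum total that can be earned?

Rank every tier by rate: QA/first 31 > Ops/first 21 > Facilities/first 18 > R&D/first 15 > R&D/second 14 > Finance/first 12 > Facilities/second 7 > Ops/second 5 > Finance/second 3 > QA/second 2.
QA first at 31: fill all 50 — 45 left.
Ops/first (21): +10 — 35 left.
Facilities first at 18: fill all 10 — 25 left.
Fill R&D first block (15 at 15) — 10 left.
R&D second at 14: only 10 left, fill 10.
Total = 31×50 + 21×10 + 18×10 + 15×15 + 14×10 = 2305.

2305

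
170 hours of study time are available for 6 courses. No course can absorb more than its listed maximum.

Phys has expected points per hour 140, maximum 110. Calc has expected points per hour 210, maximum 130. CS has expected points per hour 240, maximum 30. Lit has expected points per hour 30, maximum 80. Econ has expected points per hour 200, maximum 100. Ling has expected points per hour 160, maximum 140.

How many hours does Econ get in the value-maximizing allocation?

10

Order the courses by expected points per hour: CS 240 > Calc 210 > Econ 200 > Ling 160 > Phys 140 > Lit 30.
CS takes 30 to reach its cap of 30 → 140 left.
Calc: +130 to 130 (cap) → 10 left.
Econ: +10 (room for 100) → 10. Pool exhausted.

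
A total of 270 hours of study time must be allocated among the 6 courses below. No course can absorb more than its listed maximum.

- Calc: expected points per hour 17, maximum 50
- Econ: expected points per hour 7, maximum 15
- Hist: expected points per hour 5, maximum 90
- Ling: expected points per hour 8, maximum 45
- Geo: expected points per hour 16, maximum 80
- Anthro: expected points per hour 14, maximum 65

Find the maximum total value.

Highest expected points per hour first: Calc 17 > Geo 16 > Anthro 14 > Ling 8 > Econ 7 > Hist 5.
Calc takes 50 to reach its cap of 50 → 220 left.
Give Geo 80 to hit its cap of 80 → 140 left.
Anthro: +65 to 65 (cap) → 75 left.
Give Ling 45 to hit its cap of 45 → 30 left.
Give Econ 15 to hit its cap of 15 → 15 left.
Only 15 left; Hist takes them to reach 15.
Total = 17×50 + 7×15 + 5×15 + 8×45 + 16×80 + 14×65 = 3580.

3580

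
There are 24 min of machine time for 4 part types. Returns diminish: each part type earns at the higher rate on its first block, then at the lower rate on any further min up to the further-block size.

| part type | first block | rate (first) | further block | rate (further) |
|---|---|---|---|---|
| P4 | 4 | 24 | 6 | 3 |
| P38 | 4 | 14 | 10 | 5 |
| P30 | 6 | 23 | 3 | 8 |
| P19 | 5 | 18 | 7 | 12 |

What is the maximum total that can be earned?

Treat each block as its own option and order by rate: P4/T1 24 > P30/T1 23 > P19/T1 18 > P38/T1 14 > P19/T2 12 > P30/T2 8 > P38/T2 5 > P4/T2 3.
P4/T1 (24): +4 ; 20 left.
P30/T1 (23): +6 ; 14 left.
Fill P19 T1 block (5 at 18) ; 9 left.
P38/T1 (14): +4 ; 5 left.
P19 T2 at 12: only 5 left, fill 5.
Total = 24×4 + 23×6 + 18×5 + 14×4 + 12×5 = 440.

440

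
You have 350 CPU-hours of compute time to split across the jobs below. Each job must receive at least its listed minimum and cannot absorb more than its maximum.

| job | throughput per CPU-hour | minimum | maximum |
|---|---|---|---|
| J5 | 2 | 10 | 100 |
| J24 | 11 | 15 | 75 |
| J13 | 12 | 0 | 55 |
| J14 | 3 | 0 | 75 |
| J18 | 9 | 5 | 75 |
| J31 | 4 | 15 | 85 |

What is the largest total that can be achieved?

2670

Meeting every minimum uses 10+15+0+0+5+15 = 45 CPU-hours, leaving 305.
Highest throughput per CPU-hour first: J13 12 > J24 11 > J18 9 > J31 4 > J14 3 > J5 2.
Give J13 55 more to hit its cap of 55 — 250 left.
J24 takes 60 more to reach its cap of 75 — 190 left.
J18: +70 to 75 (cap) — 120 left.
J31: +70 to 85 (cap) — 50 left.
J14 has room for 75 more but only 50 remain, so it gets 50.
Total = 2×10 + 11×75 + 12×55 + 3×50 + 9×75 + 4×85 = 2670.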